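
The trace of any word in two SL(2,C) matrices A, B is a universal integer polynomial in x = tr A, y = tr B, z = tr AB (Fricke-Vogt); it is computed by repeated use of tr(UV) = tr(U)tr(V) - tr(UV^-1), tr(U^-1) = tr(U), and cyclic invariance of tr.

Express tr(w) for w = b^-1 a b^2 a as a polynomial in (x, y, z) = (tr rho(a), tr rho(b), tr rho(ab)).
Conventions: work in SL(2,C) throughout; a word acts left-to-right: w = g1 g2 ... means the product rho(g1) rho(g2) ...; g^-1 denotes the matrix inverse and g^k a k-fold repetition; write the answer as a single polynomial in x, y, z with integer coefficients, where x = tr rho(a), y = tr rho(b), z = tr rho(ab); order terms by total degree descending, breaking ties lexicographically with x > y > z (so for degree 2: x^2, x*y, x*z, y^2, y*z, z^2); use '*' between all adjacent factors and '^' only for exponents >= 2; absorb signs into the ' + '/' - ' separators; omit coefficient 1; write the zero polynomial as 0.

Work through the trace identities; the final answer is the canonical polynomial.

and trace(a^2 b) = trace(a)*trace(b a) - trace(b) = x*z - y
and trace(a^2) = trace(a)*trace(a) - trace(1) = x^2 - 2
and trace(a b^2 a) = trace(b)*trace(a^2 b) - trace(a^2) = x*y*z - x^2 - y^2 + 2
next, trace(a b a b) = trace(b a)*trace(b a) - trace(1) = z^2 - 2
trace(a b^2 a b) = trace(b)*trace(a b a b) - trace(a b a) = y*z^2 - x*z - y
trace(b^-1 a b^2 a) = trace(a b^2 a)*trace(b) - trace(a b^2 a b) = x*y^2*z - x^2*y - y^3 - y*z^2 + x*z + 3*y

x*y^2*z - x^2*y - y^3 - y*z^2 + x*z + 3*y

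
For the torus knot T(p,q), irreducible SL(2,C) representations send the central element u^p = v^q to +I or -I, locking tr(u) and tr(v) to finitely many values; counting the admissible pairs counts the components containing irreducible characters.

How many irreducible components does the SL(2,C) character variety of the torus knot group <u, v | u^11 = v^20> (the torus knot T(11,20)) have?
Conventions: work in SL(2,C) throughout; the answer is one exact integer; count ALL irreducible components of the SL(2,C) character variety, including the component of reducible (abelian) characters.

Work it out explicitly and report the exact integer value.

Gamma = < u, v | u^11 = v^20 > (torus knot T(11,20)); the central element u^11 = v^20 acts as +I or -I in any irreducible SL(2,C) representation.
So on each irreducible component the traces are pinned: tr(u) = 2*cos(pi*alpha/11) with 1 <= alpha <= 10, tr(v) = 2*cos(pi*beta/20) with 1 <= beta <= 19.
u^11 = (-1)^alpha I and v^20 = (-1)^beta I must agree, so alpha and beta have equal parity.
Counting: 5 odd alphas x 10 odd betas + 5 even alphas x 9 even betas = 50 + 45 = 95.
Total: 95 irreducible-character components + 1 reducible (abelian) component = 96.

96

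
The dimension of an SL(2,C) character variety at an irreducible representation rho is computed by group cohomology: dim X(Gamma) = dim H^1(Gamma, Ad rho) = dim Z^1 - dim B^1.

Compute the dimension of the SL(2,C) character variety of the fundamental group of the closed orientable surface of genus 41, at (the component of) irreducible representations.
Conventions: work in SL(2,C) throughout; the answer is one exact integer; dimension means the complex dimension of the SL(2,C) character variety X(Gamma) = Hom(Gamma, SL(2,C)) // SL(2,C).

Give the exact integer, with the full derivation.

240

The genus-41 surface group: 2g = 82 generators, one relator prod [a_i, b_i].
Before the relator condition, cocycle space has dim 3*82 = 246.
d_2 is surjective at irreducible rho (its cokernel H^2 is dual to H^0 = 0), so dim Z^1 = 246 - 3 = 243.
As always at irreducible rho, dim B^1 = 3.
dim H^1 = 243 - 3 = 240 = dim X.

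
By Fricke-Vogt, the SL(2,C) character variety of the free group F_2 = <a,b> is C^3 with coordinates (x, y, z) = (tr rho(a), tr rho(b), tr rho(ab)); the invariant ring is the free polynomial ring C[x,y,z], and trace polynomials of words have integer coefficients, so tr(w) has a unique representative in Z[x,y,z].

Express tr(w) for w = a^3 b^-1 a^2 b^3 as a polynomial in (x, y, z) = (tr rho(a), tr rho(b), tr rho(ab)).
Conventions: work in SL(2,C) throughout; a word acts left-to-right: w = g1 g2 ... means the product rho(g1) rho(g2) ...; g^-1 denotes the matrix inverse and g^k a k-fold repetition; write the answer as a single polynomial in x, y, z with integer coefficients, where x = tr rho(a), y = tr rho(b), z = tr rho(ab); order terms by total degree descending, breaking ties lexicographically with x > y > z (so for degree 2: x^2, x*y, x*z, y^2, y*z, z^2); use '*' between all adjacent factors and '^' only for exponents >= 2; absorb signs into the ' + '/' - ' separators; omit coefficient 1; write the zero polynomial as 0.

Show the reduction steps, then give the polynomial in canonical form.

tr(a^2 b) = tr(a)*tr(b a) - tr(b)  (reduce the a square) = x*z - y
tr(a^2) = tr(a)*tr(a) - tr(1)  (reduce the a square) = x^2 - 2
apply: tr(a^2 b^2) = tr(b)*tr(a^2 b) - tr(a^2)  (reduce the b square) = x*y*z - x^2 - y^2 + 2
use: tr(a b^3 a) = tr(b)*tr(a^2 b^2) - tr(a^2 b)  (reduce the b square) = x*y^2*z - x^2*y - y^3 - x*z + 3*y
tr(b a b) = tr(b)*tr(a b) - tr(a)  (reduce the b square) = y*z - x
apply: tr(a b^3) = tr(b)*tr(b a b) - tr(b a)  (reduce the b square) = y^2*z - x*y - z
tr(a^2 b^3 a) = tr(a)*tr(a b^3 a) - tr(a b^3)  (reduce the a square) = x^2*y^2*z - x^3*y - x*y^3 - x^2*z - y^2*z + 4*x*y + z
tr(a b^3 a^3) = tr(a)*tr(a^2 b^3 a) - tr(a^2 b^3)  (reduce the a square) = x^3*y^2*z - x^4*y - x^2*y^3 - x^3*z - 2*x*y^2*z + 5*x^2*y + y^3 + 2*x*z - 3*y
tr(a^2 b^3 a^3) = tr(a)*tr(a b^3 a^3) - tr(a b^3 a^2)  (reduce the a square) = x^4*y^2*z - x^5*y - x^3*y^3 - x^4*z - 3*x^2*y^2*z + 6*x^3*y + 2*x*y^3 + 3*x^2*z + y^2*z - 7*x*y - z
use: tr(b a b a) = tr(a b)*tr(a b) - tr(1)  (split on a) = z^2 - 2
use: tr(b a^2 b a) = tr(a)*tr(b a b a) - tr(b a b)  (reduce the a square) = x*z^2 - y*z - x
tr(b a^2 b a^2) = tr(a)*tr(b a^2 b a) - tr(b a^2 b)  (reduce the a square) = x^2*z^2 - 2*x*y*z + y^2 - 2
tr(a^3 b a^2 b) = tr(a)*tr(b a^2 b a^2) - tr(b a^2 b a)  (reduce the a square) = x^3*z^2 - 2*x^2*y*z + x*y^2 - x*z^2 + y*z - x
apply: tr(b a^3) = tr(a)*tr(b a^2) - tr(b a)  (reduce the a square) = x^2*z - x*y - z
tr(a b a^3) = tr(a)*tr(b a^3) - tr(b a^2)  (reduce the a square) = x^3*z - x^2*y - 2*x*z + y
apply: tr(a^3 b a^2) = tr(a)*tr(a b a^3) - tr(a b a^2)  (reduce the a square) = x^4*z - x^3*y - 3*x^2*z + 2*x*y + z
tr(b a^3 b a^2 b) = tr(b)*tr(a^3 b a^2 b) - tr(a^3 b a^2)  (reduce the b square) = x^3*y*z^2 - x^4*z - 2*x^2*y^2*z + x^3*y + x*y^3 - x*y*z^2 + 3*x^2*z + y^2*z - 3*x*y - z
apply: tr(a^2 b^3 a^3 b) = tr(b)*tr(b a^3 b a^2 b) - tr(b a^3 b a^2)  (reduce the b square) = x^3*y^2*z^2 - x^4*y*z - 2*x^2*y^3*z + x^3*y^2 - x^3*z^2 + x*y^4 - x*y^2*z^2 + 5*x^2*y*z + y^3*z - 4*x*y^2 + x*z^2 - 2*y*z + x
use: tr(a^3 b^-1 a^2 b^3) = tr(a^2 b^3 a^3)*tr(b) - tr(a^2 b^3 a^3 b)  (eliminate b^-1) = x^4*y^3*z - x^5*y^2 - x^3*y^4 - x^3*y^2*z^2 - x^2*y^3*z + 5*x^3*y^2 + x^3*z^2 + x*y^4 + x*y^2*z^2 - 2*x^2*y*z - 3*x*y^2 - x*z^2 + y*z - x

x^4*y^3*z - x^5*y^2 - x^3*y^4 - x^3*y^2*z^2 - x^2*y^3*z + 5*x^3*y^2 + x^3*z^2 + x*y^4 + x*y^2*z^2 - 2*x^2*y*z - 3*x*y^2 - x*z^2 + y*z - x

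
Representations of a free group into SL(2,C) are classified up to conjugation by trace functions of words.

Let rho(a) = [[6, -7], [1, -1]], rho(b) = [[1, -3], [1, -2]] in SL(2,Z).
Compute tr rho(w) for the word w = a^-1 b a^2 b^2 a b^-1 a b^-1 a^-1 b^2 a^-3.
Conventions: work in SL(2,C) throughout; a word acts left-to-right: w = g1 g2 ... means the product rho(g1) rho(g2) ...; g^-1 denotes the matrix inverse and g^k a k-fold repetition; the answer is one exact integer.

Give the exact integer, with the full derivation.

rho(a^-1) = [[-1, 7], [-1, 6]]
... * rho(b) = [[1, -3], [1, -2]]  ->  [[6, -11], [5, -9]]
... * rho(a) = [[6, -7], [1, -1]]  ->  [[25, -31], [21, -26]]
... * rho(a) = [[6, -7], [1, -1]]  ->  [[119, -144], [100, -121]]
... * rho(b) = [[1, -3], [1, -2]]  ->  [[-25, -69], [-21, -58]]
... * rho(b) = [[1, -3], [1, -2]]  ->  [[-94, 213], [-79, 179]]
... * rho(a) = [[6, -7], [1, -1]]  ->  [[-351, 445], [-295, 374]]
... * rho(b^-1) = [[-2, 3], [-1, 1]]  ->  [[257, -608], [216, -511]]
... * rho(a) = [[6, -7], [1, -1]]  ->  [[934, -1191], [785, -1001]]
... * rho(b^-1) = [[-2, 3], [-1, 1]]  ->  [[-677, 1611], [-569, 1354]]
... * rho(a^-1) = [[-1, 7], [-1, 6]]  ->  [[-934, 4927], [-785, 4141]]
... * rho(b) = [[1, -3], [1, -2]]  ->  [[3993, -7052], [3356, -5927]]
... * rho(b) = [[1, -3], [1, -2]]  ->  [[-3059, 2125], [-2571, 1786]]
... * rho(a^-1) = [[-1, 7], [-1, 6]]  ->  [[934, -8663], [785, -7281]]
... * rho(a^-1) = [[-1, 7], [-1, 6]]  ->  [[7729, -45440], [6496, -38191]]
... * rho(a^-1) = [[-1, 7], [-1, 6]]  ->  [[37711, -218537], [31695, -183674]]
tr = 37711 + -183674 = -145963

-145963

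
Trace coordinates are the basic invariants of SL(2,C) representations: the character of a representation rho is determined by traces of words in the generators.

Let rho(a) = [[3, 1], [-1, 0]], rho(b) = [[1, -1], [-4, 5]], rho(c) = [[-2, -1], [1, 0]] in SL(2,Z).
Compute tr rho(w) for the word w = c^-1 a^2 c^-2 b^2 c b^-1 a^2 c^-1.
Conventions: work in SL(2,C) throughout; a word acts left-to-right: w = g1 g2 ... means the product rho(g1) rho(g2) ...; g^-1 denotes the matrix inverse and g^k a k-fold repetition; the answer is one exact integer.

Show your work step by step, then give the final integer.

rho(c^-1) = [[0, 1], [-1, -2]]
... * rho(a) = [[3, 1], [-1, 0]]  ->  [[-1, 0], [-1, -1]]
... * rho(a) = [[3, 1], [-1, 0]]  ->  [[-3, -1], [-2, -1]]
... * rho(c^-1) = [[0, 1], [-1, -2]]  ->  [[1, -1], [1, 0]]
... * rho(c^-1) = [[0, 1], [-1, -2]]  ->  [[1, 3], [0, 1]]
... * rho(b) = [[1, -1], [-4, 5]]  ->  [[-11, 14], [-4, 5]]
... * rho(b) = [[1, -1], [-4, 5]]  ->  [[-67, 81], [-24, 29]]
... * rho(c) = [[-2, -1], [1, 0]]  ->  [[215, 67], [77, 24]]
... * rho(b^-1) = [[5, 1], [4, 1]]  ->  [[1343, 282], [481, 101]]
... * rho(a) = [[3, 1], [-1, 0]]  ->  [[3747, 1343], [1342, 481]]
... * rho(a) = [[3, 1], [-1, 0]]  ->  [[9898, 3747], [3545, 1342]]
... * rho(c^-1) = [[0, 1], [-1, -2]]  ->  [[-3747, 2404], [-1342, 861]]
tr = -3747 + 861 = -2886

-2886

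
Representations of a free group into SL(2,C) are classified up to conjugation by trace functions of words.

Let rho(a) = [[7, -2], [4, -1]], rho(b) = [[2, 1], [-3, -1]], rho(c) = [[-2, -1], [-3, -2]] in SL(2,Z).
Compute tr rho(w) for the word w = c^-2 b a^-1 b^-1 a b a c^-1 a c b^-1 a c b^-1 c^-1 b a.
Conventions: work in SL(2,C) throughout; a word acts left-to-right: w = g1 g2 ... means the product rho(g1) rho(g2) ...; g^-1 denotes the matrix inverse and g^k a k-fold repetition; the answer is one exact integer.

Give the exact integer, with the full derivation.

rho(c^-1) = [[-2, 1], [3, -2]]
... * rho(c^-1) = [[-2, 1], [3, -2]]  ->  [[7, -4], [-12, 7]]
... * rho(b) = [[2, 1], [-3, -1]]  ->  [[26, 11], [-45, -19]]
... * rho(a^-1) = [[-1, 2], [-4, 7]]  ->  [[-70, 129], [121, -223]]
... * rho(b^-1) = [[-1, -1], [3, 2]]  ->  [[457, 328], [-790, -567]]
... * rho(a) = [[7, -2], [4, -1]]  ->  [[4511, -1242], [-7798, 2147]]
... * rho(b) = [[2, 1], [-3, -1]]  ->  [[12748, 5753], [-22037, -9945]]
... * rho(a) = [[7, -2], [4, -1]]  ->  [[112248, -31249], [-194039, 54019]]
... * rho(c^-1) = [[-2, 1], [3, -2]]  ->  [[-318243, 174746], [550135, -302077]]
... * rho(a) = [[7, -2], [4, -1]]  ->  [[-1528717, 461740], [2642637, -798193]]
... * rho(c) = [[-2, -1], [-3, -2]]  ->  [[1672214, 605237], [-2890695, -1046251]]
... * rho(b^-1) = [[-1, -1], [3, 2]]  ->  [[143497, -461740], [-248058, 798193]]
... * rho(a) = [[7, -2], [4, -1]]  ->  [[-842481, 174746], [1456366, -302077]]
... * rho(c) = [[-2, -1], [-3, -2]]  ->  [[1160724, 492989], [-2006501, -852212]]
... * rho(b^-1) = [[-1, -1], [3, 2]]  ->  [[318243, -174746], [-550135, 302077]]
... * rho(c^-1) = [[-2, 1], [3, -2]]  ->  [[-1160724, 667735], [2006501, -1154289]]
... * rho(b) = [[2, 1], [-3, -1]]  ->  [[-4324653, -1828459], [7475869, 3160790]]
... * rho(a) = [[7, -2], [4, -1]]  ->  [[-37586407, 10477765], [64974243, -18112528]]
tr = -37586407 + -18112528 = -55698935

-55698935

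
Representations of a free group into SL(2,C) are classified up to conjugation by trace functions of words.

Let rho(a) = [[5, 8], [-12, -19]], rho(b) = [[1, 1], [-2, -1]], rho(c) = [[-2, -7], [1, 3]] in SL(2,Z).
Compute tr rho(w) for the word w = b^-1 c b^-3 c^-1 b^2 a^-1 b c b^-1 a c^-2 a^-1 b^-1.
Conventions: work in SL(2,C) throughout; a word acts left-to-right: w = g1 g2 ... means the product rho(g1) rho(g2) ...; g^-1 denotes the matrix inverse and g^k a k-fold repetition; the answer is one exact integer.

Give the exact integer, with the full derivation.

2528

rho(b^-1) = [[-1, -1], [2, 1]]
... * rho(c) = [[-2, -7], [1, 3]]  ->  [[1, 4], [-3, -11]]
... * rho(b^-1) = [[-1, -1], [2, 1]]  ->  [[7, 3], [-19, -8]]
... * rho(b^-1) = [[-1, -1], [2, 1]]  ->  [[-1, -4], [3, 11]]
... * rho(b^-1) = [[-1, -1], [2, 1]]  ->  [[-7, -3], [19, 8]]
... * rho(c^-1) = [[3, 7], [-1, -2]]  ->  [[-18, -43], [49, 117]]
... * rho(b) = [[1, 1], [-2, -1]]  ->  [[68, 25], [-185, -68]]
... * rho(b) = [[1, 1], [-2, -1]]  ->  [[18, 43], [-49, -117]]
... * rho(a^-1) = [[-19, -8], [12, 5]]  ->  [[174, 71], [-473, -193]]
... * rho(b) = [[1, 1], [-2, -1]]  ->  [[32, 103], [-87, -280]]
... * rho(c) = [[-2, -7], [1, 3]]  ->  [[39, 85], [-106, -231]]
... * rho(b^-1) = [[-1, -1], [2, 1]]  ->  [[131, 46], [-356, -125]]
... * rho(a) = [[5, 8], [-12, -19]]  ->  [[103, 174], [-280, -473]]
... * rho(c^-1) = [[3, 7], [-1, -2]]  ->  [[135, 373], [-367, -1014]]
... * rho(c^-1) = [[3, 7], [-1, -2]]  ->  [[32, 199], [-87, -541]]
... * rho(a^-1) = [[-19, -8], [12, 5]]  ->  [[1780, 739], [-4839, -2009]]
... * rho(b^-1) = [[-1, -1], [2, 1]]  ->  [[-302, -1041], [821, 2830]]
tr = -302 + 2830 = 2528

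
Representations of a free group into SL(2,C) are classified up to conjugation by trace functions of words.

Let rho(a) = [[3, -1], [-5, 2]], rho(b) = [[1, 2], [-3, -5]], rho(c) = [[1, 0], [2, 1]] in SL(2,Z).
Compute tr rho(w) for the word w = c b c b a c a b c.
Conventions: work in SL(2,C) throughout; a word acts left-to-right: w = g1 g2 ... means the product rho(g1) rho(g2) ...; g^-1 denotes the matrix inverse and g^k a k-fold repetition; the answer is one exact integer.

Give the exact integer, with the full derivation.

-28

rho(c) = [[1, 0], [2, 1]]
... * rho(b) = [[1, 2], [-3, -5]]  ->  [[1, 2], [-1, -1]]
... * rho(c) = [[1, 0], [2, 1]]  ->  [[5, 2], [-3, -1]]
... * rho(b) = [[1, 2], [-3, -5]]  ->  [[-1, 0], [0, -1]]
... * rho(a) = [[3, -1], [-5, 2]]  ->  [[-3, 1], [5, -2]]
... * rho(c) = [[1, 0], [2, 1]]  ->  [[-1, 1], [1, -2]]
... * rho(a) = [[3, -1], [-5, 2]]  ->  [[-8, 3], [13, -5]]
... * rho(b) = [[1, 2], [-3, -5]]  ->  [[-17, -31], [28, 51]]
... * rho(c) = [[1, 0], [2, 1]]  ->  [[-79, -31], [130, 51]]
tr = -79 + 51 = -28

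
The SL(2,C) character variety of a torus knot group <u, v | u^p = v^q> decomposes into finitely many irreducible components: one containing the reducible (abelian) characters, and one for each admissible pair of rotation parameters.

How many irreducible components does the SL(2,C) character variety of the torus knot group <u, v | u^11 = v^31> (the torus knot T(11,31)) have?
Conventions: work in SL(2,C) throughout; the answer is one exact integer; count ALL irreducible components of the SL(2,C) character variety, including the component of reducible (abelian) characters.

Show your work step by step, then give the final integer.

151

For T(11,31): irreducibility forces the central element u^11 = v^31 to one of +I, -I.
On an irreducible component, tr(u) is locked at 2*cos(pi*alpha/11) for some alpha in 1..10, and tr(v) at 2*cos(pi*beta/31) for some beta in 1..30.
u^11 = (-1)^alpha I and v^31 = (-1)^beta I must agree, so alpha and beta have equal parity.
Enumerate parity-matched pairs: 5*15 odd-odd plus 5*15 even-even gives 150.
components with irreducible characters: 150; plus the single component of reducible (abelian) characters: total 151.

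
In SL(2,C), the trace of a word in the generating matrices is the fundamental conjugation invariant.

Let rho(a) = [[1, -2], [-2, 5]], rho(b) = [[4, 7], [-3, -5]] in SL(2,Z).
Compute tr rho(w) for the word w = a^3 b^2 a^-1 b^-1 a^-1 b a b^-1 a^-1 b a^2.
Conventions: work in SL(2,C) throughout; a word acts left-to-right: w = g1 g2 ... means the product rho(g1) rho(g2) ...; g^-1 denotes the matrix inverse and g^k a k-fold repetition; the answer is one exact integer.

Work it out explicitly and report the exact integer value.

-16943394889

rho(a) = [[1, -2], [-2, 5]]
... * rho(a) = [[1, -2], [-2, 5]]  ->  [[5, -12], [-12, 29]]
... * rho(a) = [[1, -2], [-2, 5]]  ->  [[29, -70], [-70, 169]]
... * rho(b) = [[4, 7], [-3, -5]]  ->  [[326, 553], [-787, -1335]]
... * rho(b) = [[4, 7], [-3, -5]]  ->  [[-355, -483], [857, 1166]]
... * rho(a^-1) = [[5, 2], [2, 1]]  ->  [[-2741, -1193], [6617, 2880]]
... * rho(b^-1) = [[-5, -7], [3, 4]]  ->  [[10126, 14415], [-24445, -34799]]
... * rho(a^-1) = [[5, 2], [2, 1]]  ->  [[79460, 34667], [-191823, -83689]]
... * rho(b) = [[4, 7], [-3, -5]]  ->  [[213839, 382885], [-516225, -924316]]
... * rho(a) = [[1, -2], [-2, 5]]  ->  [[-551931, 1486747], [1332407, -3589130]]
... * rho(b^-1) = [[-5, -7], [3, 4]]  ->  [[7219896, 9810505], [-17429425, -23683369]]
... * rho(a^-1) = [[5, 2], [2, 1]]  ->  [[55720490, 24250297], [-134513863, -58542219]]
... * rho(b) = [[4, 7], [-3, -5]]  ->  [[150131069, 268791945], [-362428795, -648885946]]
... * rho(a) = [[1, -2], [-2, 5]]  ->  [[-387452821, 1043697587], [935343097, -2519572140]]
... * rho(a) = [[1, -2], [-2, 5]]  ->  [[-2474847995, 5993393577], [5974487377, -14468546894]]
tr = -2474847995 + -14468546894 = -16943394889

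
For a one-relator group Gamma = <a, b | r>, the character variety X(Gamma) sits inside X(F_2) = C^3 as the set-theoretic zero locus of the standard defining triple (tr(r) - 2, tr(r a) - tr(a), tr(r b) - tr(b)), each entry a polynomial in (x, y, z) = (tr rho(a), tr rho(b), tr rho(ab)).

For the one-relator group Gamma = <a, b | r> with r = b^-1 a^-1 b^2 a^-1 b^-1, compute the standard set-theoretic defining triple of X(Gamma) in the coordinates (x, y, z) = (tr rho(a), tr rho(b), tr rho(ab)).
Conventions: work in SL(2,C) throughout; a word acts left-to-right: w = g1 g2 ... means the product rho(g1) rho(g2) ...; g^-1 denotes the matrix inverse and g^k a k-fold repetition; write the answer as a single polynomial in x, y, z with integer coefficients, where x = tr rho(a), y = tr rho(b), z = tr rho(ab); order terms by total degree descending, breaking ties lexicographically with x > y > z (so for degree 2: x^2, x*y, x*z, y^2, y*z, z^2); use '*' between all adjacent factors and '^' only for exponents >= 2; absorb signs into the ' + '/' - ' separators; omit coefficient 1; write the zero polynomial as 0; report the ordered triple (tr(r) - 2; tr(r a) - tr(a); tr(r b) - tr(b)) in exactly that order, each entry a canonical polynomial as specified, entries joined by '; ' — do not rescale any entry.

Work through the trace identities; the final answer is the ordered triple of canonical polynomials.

trace(b^2) = trace(b) trace(b) - trace(1) = y^2 - 2
trace(b^2 a) = trace(b) trace(a b) - trace(a) = y*z - x
trace(b^2 a^-1) = trace(b^2) trace(a) - trace(b^2 a) = x*y^2 - y*z - x
trace(a^-1 b^2 a^-1) = trace(b^2 a^-1) trace(a) - trace(b^2) = x^2*y^2 - x*y*z - x^2 - y^2 + 2
trace(b^3) = trace(b) trace(b^2) - trace(b) = y^3 - 3*y
trace(b^3 a) = trace(b) trace(a b^2) - trace(a b) = y^2*z - x*y - z
trace(b^2 a^-1 b) = trace(b^3) trace(a) - trace(b^3 a) = x*y^3 - y^2*z - 2*x*y + z
trace(a b a b) = trace(a b) trace(a b) - trace(1) = z^2 - 2
trace(a b a) = trace(a) trace(b a) - trace(b) = x*z - y
trace(b a b^2 a) = trace(b) trace(a b a b) - trace(a b a) = y*z^2 - x*z - y
trace(b^2 a^-1 b a) = trace(b a b^2) trace(a) - trace(b a b^2 a) = x*y^2*z - x^2*y - y*z^2 + y
trace(a^-1 b^2 a^-1 b) = trace(b^2 a^-1 b) trace(a) - trace(b^2 a^-1 b a) = x^2*y^3 - 2*x*y^2*z - x^2*y + y*z^2 + x*z - y
trace(b^-1 a^-1 b^2 a^-1) = trace(a^-1 b^2 a^-1) trace(b) - trace(a^-1 b^2 a^-1 b) = x*y^2*z - y^3 - y*z^2 - x*z + 3*y
trace(b^-1 a^-1 b^2 a^-1 b^-1) = trace(b^-1 a^-1 b^2 a^-1) trace(b) - trace(b^-1 a^-1 b^2 a^-1 b) = x*y^3*z - x^2*y^2 - y^4 - y^2*z^2 + x^2 + 4*y^2 - 2
trace(b a^-1) = trace(b) trace(a) - trace(b a)  (eliminate a^-1) = x*y - z
trace(a b^3 a) = trace(a) trace(b^3 a) - trace(b^3)  (reduce the a square) = x*y^2*z - x^2*y - y^3 - x*z + 3*y
trace(a b^3 a b) = trace(b) trace(b a b a b) - trace(b a b a)  (reduce the b square) = y^2*z^2 - x*y*z - y^2 - z^2 + 2
trace(b^-1 a b^3 a) = trace(a b^3 a) trace(b) - trace(a b^3 a b)  (eliminate b^-1) = x*y^3*z - x^2*y^2 - y^4 - y^2*z^2 + 4*y^2 + z^2 - 2
trace(b^2 a^-1 b^-1 a b) = trace(b^-1 a b^3) trace(a) - trace(b^-1 a b^3 a)  (eliminate a^-1) = -x*y^3*z + x^2*y^2 + y^4 + y^2*z^2 + x*y*z - x^2 - 4*y^2 - z^2 + 2
trace(a b a b a b) = trace(b a b a) trace(b a) - trace(a b)  (split on b) = z^3 - 3*z
trace(a b a b a) = trace(a) trace(b a b a) - trace(b a b)  (reduce the a square) = x*z^2 - y*z - x
trace(b a b a b^2 a) = trace(b) trace(a b a b a b) - trace(a b a b a)  (reduce the b square) = y*z^3 - x*z^2 - 2*y*z + x
trace(a b a b^2 a^-1 b) = trace(b a b a b^2) trace(a) - trace(b a b a b^2 a)  (eliminate a^-1) = x*y^2*z^2 - x^2*y*z - y*z^3 - x*y^2 + 2*y*z + x
trace(b^2 a^-1 b^-1 a b a) = trace(a b a b^2 a^-1) trace(b) - trace(a b a b^2 a^-1 b)  (eliminate b^-1) = -x*y^2*z^2 + x^2*y*z + y^3*z + y*z^3 - 3*y*z - x
trace(a^-1 b^2 a^-1 b^-1 a b) = trace(b^2 a^-1 b^-1 a b) trace(a) - trace(b^2 a^-1 b^-1 a b a)  (eliminate a^-1) = -x^2*y^3*z + x^3*y^2 + x*y^4 + 2*x*y^2*z^2 - y^3*z - y*z^3 - x^3 - 4*x*y^2 - x*z^2 + 3*y*z + 3*x
trace(b^-1 a^-1 b^2 a^-1 b^-1 a) = trace(a^-1 b^2 a^-1 b^-1 a) trace(b) - trace(a^-1 b^2 a^-1 b^-1 a b)  (eliminate b^-1) = x^2*y^3*z - x^3*y^2 - x*y^4 - 2*x*y^2*z^2 + y^3*z + y*z^3 + x^3 + 5*x*y^2 + x*z^2 - 4*y*z - 3*x
assemble the triple (trace(r) - 2; trace(r a) - x; trace(r b) - y)

x*y^3*z - x^2*y^2 - y^4 - y^2*z^2 + x^2 + 4*y^2 - 4; x^2*y^3*z - x^3*y^2 - x*y^4 - 2*x*y^2*z^2 + y^3*z + y*z^3 + x^3 + 5*x*y^2 + x*z^2 - 4*y*z - 4*x; x*y^2*z - y^3 - y*z^2 - x*z + 2*y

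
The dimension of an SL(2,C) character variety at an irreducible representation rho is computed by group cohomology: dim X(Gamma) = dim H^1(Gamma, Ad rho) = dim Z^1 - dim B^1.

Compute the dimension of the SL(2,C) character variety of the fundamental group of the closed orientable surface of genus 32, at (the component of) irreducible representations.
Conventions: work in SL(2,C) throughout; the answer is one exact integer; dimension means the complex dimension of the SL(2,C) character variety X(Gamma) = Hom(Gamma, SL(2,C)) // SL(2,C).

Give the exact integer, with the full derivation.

Gamma = pi_1(Sigma_32) = < a_1, b_1, ..., a_32, b_32 | prod [a_i, b_i] > has 2g = 64 generators and 1 relator.
Unconstrained cocycle data is one sl_2 vector per generator (192 dimensions), cut by the relator condition d_2(z) = 0.
At an irreducible rho, H^2 = coker(d_2) vanishes (Poincare duality: H^2 is dual to H^0 = invariants = 0), so d_2 is surjective onto sl_2 and dim Z^1 = 192 - 3 = 189.
As always at irreducible rho, dim B^1 = 3.
Hence dim X = 189 - 3 = 186.

186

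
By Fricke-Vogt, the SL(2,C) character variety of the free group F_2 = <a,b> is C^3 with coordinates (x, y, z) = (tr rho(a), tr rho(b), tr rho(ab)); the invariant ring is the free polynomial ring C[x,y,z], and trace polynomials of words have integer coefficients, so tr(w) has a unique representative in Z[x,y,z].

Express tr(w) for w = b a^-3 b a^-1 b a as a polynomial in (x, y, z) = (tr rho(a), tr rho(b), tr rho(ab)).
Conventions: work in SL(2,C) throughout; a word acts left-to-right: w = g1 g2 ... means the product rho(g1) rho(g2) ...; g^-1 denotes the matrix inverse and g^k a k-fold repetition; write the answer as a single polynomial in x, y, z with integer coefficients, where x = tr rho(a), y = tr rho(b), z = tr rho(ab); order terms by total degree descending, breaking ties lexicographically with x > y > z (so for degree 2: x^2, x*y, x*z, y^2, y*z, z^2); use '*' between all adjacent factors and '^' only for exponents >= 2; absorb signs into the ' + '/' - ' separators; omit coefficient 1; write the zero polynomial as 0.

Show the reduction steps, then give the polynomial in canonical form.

reduce: tr(a b^2) = tr(b) * tr(a b) - tr(a) = y*z - x
reduce: tr(b a b^2) = tr(b) * tr(a b^2) - tr(a b) = y^2*z - x*y - z
tr(a b a b) = tr(a b) * tr(a b) - tr(1)   [split at repeated a] = z^2 - 2
so tr(a b a) = tr(a) * tr(b a) - tr(b) = x*z - y
so tr(b a b^2 a) = tr(b) * tr(a b a b) - tr(a b a) = y*z^2 - x*z - y
so tr(b a^-1 b a b) = tr(b a b^2) * tr(a) - tr(b a b^2 a) = x*y^2*z - x^2*y - y*z^2 + y
reduce: tr(b a b a b a) = tr(a b a b) * tr(a b) - tr(b a)   [split at repeated a] = z^3 - 3*z
tr(b a^-1 b a b a) = tr(b a b a b) * tr(a) - tr(b a b a b a) = x*y*z^2 - x^2*z - z^3 - x*y + 3*z
so tr(a^-1 b a^-1 b a b) = tr(b a^-1 b a b) * tr(a) - tr(b a^-1 b a b a) = x^2*y^2*z - x^3*y - 2*x*y*z^2 + x^2*z + z^3 + 2*x*y - 3*z
reduce: tr(a^-1 b a^-1 b a b a^-1) = tr(a^-1 b a^-1 b a b) * tr(a) - tr(a^-1 b a^-1 b a b a) = x^3*y^2*z - x^4*y - 2*x^2*y*z^2 + x^3*z - x*y^2*z + x*z^3 + 3*x^2*y + y*z^2 - 3*x*z - y
tr(b a^-3 b a^-1 b a) = tr(a^-1 b a^-1 b a b a^-1) * tr(a) - tr(a^-1 b a^-1 b a b) = x^4*y^2*z - x^5*y - 2*x^3*y*z^2 + x^4*z - 2*x^2*y^2*z + x^2*z^3 + 4*x^3*y + 3*x*y*z^2 - 4*x^2*z - z^3 - 3*x*y + 3*z

x^4*y^2*z - x^5*y - 2*x^3*y*z^2 + x^4*z - 2*x^2*y^2*z + x^2*z^3 + 4*x^3*y + 3*x*y*z^2 - 4*x^2*z - z^3 - 3*x*y + 3*z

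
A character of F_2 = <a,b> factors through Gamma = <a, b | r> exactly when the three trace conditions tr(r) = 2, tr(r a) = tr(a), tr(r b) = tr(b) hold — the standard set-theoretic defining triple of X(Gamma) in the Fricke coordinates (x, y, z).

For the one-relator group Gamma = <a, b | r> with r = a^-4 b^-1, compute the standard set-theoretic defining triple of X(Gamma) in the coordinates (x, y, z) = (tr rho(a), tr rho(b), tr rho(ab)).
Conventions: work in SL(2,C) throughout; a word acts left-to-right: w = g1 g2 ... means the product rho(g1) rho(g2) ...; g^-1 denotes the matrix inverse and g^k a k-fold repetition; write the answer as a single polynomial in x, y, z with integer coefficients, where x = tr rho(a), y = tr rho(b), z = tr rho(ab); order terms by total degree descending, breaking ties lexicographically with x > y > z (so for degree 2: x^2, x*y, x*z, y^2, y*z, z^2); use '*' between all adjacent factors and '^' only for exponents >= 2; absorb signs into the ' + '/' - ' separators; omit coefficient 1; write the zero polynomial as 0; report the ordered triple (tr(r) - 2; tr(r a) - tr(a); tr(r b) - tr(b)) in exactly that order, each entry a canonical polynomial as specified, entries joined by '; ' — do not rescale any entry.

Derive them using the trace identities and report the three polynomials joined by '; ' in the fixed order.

trace(a^-1) = trace(a) = x
trace(a^-2) = trace(a^-1)*trace(a) - trace(1)   [inverse elimination on a] = x^2 - 2
trace(a^-3) = trace(a^-2)*trace(a) - trace(a^-1)   [inverse elimination on a] = x^3 - 3*x
trace(a^-1 b) = trace(b)*trace(a) - trace(b a)   [inverse elimination on a] = x*y - z
trace(a^-2 b) = trace(a^-1 b)*trace(a) - trace(a^-1 b a)   [inverse elimination on a] = x^2*y - x*z - y
trace(a^-3 b) = trace(a^-2 b)*trace(a) - trace(a^-2 b a)   [inverse elimination on a] = x^3*y - x^2*z - 2*x*y + z
trace(a^-2 b^-1 a^-1) = trace(a^-3)*trace(b) - trace(a^-3 b)   [inverse elimination on b] = x^2*z - x*y - z
trace(a^-2 b^-1) = trace(a^-2)*trace(b) - trace(a^-2 b)   [inverse elimination on b] = x*z - y
trace(a^-4 b^-1) = trace(a^-2 b^-1 a^-1)*trace(a) - trace(a^-2 b^-1)   [inverse elimination on a] = x^3*z - x^2*y - 2*x*z + y
trace(a^-4) = trace(a^-3)*trace(a) - trace(a^-2)   [inverse elimination on a] = x^4 - 4*x^2 + 2
assemble the triple (trace(r) - 2; trace(r a) - x; trace(r b) - y)

x^3*z - x^2*y - 2*x*z + y - 2; x^2*z - x*y - x - z; x^4 - 4*x^2 - y + 2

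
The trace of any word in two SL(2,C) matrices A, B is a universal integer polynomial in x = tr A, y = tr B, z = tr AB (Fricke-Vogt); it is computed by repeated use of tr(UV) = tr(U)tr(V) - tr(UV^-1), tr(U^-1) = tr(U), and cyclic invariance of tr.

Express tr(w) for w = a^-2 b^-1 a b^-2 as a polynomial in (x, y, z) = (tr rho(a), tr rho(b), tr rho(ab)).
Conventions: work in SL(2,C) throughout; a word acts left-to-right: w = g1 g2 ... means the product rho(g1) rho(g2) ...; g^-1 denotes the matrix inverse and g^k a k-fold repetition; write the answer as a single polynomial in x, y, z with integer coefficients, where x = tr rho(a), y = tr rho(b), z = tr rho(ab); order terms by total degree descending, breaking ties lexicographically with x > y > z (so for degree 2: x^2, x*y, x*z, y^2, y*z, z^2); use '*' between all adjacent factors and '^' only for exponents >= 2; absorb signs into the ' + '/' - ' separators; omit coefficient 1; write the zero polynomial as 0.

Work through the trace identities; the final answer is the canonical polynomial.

x^2*y^2*z - x^3*y - x*y^3 - x*y*z^2 + y^2*z + 3*x*y - z

and tr(b^-1) = tr(b) = y
and tr(b^-2) = tr(b^-1) tr(b) - tr(1) = y^2 - 2
and tr(a b^-1) = tr(a) tr(b) - tr(a b) = x*y - z
tr(b^-2 a) = tr(a b^-1) tr(b) - tr(a) = x*y^2 - y*z - x
tr(b^-2 a^-1) = tr(b^-2) tr(a) - tr(b^-2 a) = y*z - x
and tr(b a b a) = tr(a b) tr(a b) - tr(1) = z^2 - 2
and tr(a^-1 b a b) = tr(b a b) tr(a) - tr(b a b a) = x*y*z - x^2 - z^2 + 2
and tr(b^-1 a^-1 b a) = tr(a^-1 b a) tr(b) - tr(a^-1 b a b) = -x*y*z + x^2 + y^2 + z^2 - 2
tr(b a b^-2 a^-1) = tr(b^-1 a^-1 b a) tr(b) - tr(b^-1 a^-1 b a b) = -x*y^2*z + x^2*y + y^3 + y*z^2 - 3*y
tr(a b^-2 a^-2 b) = tr(b a b^-2 a^-1) tr(a) - tr(b a b^-2) = -x^2*y^2*z + x^3*y + x*y^3 + x*y*z^2 - 4*x*y + z
tr(a^-2 b^-1 a b^-2) = tr(a b^-2 a^-2) tr(b) - tr(a b^-2 a^-2 b) = x^2*y^2*z - x^3*y - x*y^3 - x*y*z^2 + y^2*z + 3*x*y - z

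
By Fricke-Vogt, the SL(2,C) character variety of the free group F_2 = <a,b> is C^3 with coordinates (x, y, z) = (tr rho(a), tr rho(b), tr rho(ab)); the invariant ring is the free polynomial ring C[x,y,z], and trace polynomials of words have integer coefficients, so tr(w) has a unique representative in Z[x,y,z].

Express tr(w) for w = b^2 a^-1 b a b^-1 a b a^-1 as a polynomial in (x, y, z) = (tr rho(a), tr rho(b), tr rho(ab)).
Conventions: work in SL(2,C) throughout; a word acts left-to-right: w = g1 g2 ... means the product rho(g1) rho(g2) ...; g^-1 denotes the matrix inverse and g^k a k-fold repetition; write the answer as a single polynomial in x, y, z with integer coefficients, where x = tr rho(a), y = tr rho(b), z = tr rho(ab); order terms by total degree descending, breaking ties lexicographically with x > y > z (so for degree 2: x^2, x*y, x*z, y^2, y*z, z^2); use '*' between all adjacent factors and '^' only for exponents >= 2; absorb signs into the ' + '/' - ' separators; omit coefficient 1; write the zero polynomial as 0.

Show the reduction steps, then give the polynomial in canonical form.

x^3*y^4*z - x^4*y^3 - x^2*y^5 - 3*x^2*y^3*z^2 + x^3*y^2*z + 2*x*y^4*z + 3*x*y^2*z^3 + x^4*y + 5*x^2*y^3 + x^2*y*z^2 - y^3*z^2 - y*z^4 - x^3*z - 8*x*y^2*z - x*z^3 - 5*x^2*y + 3*y*z^2 + 4*x*z + y

tr(a b^2) = tr(b) tr(a b) - tr(a) = y*z - x
tr(b^2 a b) = tr(b) tr(a b^2) - tr(a b) = y^2*z - x*y - z
tr(b^4 a) = tr(b) tr(b^2 a b) - tr(b^2 a) = y^3*z - x*y^2 - 2*y*z + x
tr(b^2) = tr(b) tr(b) - tr(1) = y^2 - 2
use: tr(b^3) = tr(b) tr(b^2) - tr(b) = y^3 - 3*y
apply: tr(b^4) = tr(b) tr(b^3) - tr(b^2) = y^4 - 4*y^2 + 2
use: tr(b a^2 b^3) = tr(a) tr(b^4 a) - tr(b^4) = x*y^3*z - x^2*y^2 - y^4 - 2*x*y*z + x^2 + 4*y^2 - 2
apply: tr(a b a b) = tr(b a) tr(b a) - tr(1)   [split at repeated b] = z^2 - 2
tr(a b a) = tr(a) tr(b a) - tr(b) = x*z - y
use: tr(a b a b^2) = tr(b) tr(a b a b) - tr(a b a) = y*z^2 - x*z - y
tr(b^3 a b a) = tr(b) tr(a b a b^2) - tr(a b a b) = y^2*z^2 - x*y*z - y^2 - z^2 + 2
tr(b a^2 b^3 a) = tr(a) tr(b^3 a b a) - tr(b^3 a b) = x*y^2*z^2 - x^2*y*z - y^3*z - x*z^2 + 2*y*z + x
use: tr(b^2 a^-1 b a^2 b) = tr(b a^2 b^3) tr(a) - tr(b a^2 b^3 a) = x^2*y^3*z - x^3*y^2 - x*y^4 - x*y^2*z^2 - x^2*y*z + y^3*z + x^3 + 4*x*y^2 + x*z^2 - 2*y*z - 3*x
use: tr(a^2 b a b^2) = tr(a) tr(b a b^2 a) - tr(b a b^2) = x*y*z^2 - x^2*z - y^2*z + z
tr(a^2 b a b) = tr(a) tr(b a b a) - tr(b a b) = x*z^2 - y*z - x
use: tr(b a^2 b a b^2) = tr(b) tr(a^2 b a b^2) - tr(a^2 b a b) = x*y^2*z^2 - x^2*y*z - y^3*z - x*z^2 + 2*y*z + x
tr(b a b a b a) = tr(a b a b) tr(a b) - tr(b a)   [split at repeated a] = z^3 - 3*z
use: tr(a b a^2 b a b) = tr(a) tr(b a b a b a) - tr(b a b a b) = x*z^3 - y*z^2 - 2*x*z + y
tr(b a^2 b) = tr(a) tr(b^2 a) - tr(b^2) = x*y*z - x^2 - y^2 + 2
use: tr(a b a^2 b a) = tr(a) tr(b a^2 b a) - tr(b a^2 b) = x^2*z^2 - 2*x*y*z + y^2 - 2
use: tr(b a^2 b a b^2 a) = tr(b) tr(a b a^2 b a b) - tr(a b a^2 b a) = x*y*z^3 - x^2*z^2 - y^2*z^2 + 2
use: tr(b^2 a^-1 b a^2 b a) = tr(b a^2 b a b^2) tr(a) - tr(b a^2 b a b^2 a) = x^2*y^2*z^2 - x^3*y*z - x*y^3*z - x*y*z^3 + y^2*z^2 + 2*x*y*z + x^2 - 2
apply: tr(a b a^-1 b^2 a^-1 b a) = tr(b^2 a^-1 b a^2 b) tr(a) - tr(b^2 a^-1 b a^2 b a) = x^3*y^3*z - x^4*y^2 - x^2*y^4 - 2*x^2*y^2*z^2 + 2*x*y^3*z + x*y*z^3 + x^4 + 4*x^2*y^2 + x^2*z^2 - y^2*z^2 - 4*x*y*z - 4*x^2 + 2
tr(b a b a b^3) = tr(b) tr(b a b a b^2) - tr(b a b a b) = y^3*z^2 - x*y^2*z - y^3 - 2*y*z^2 + x*z + 3*y
apply: tr(b a b a b a b) = tr(b) tr(a b a b a b) - tr(a b a b a) = y*z^3 - x*z^2 - 2*y*z + x
tr(b a b a b^3 a) = tr(b) tr(b a b a b a b) - tr(b a b a b a) = y^2*z^3 - x*y*z^2 - 2*y^2*z - z^3 + x*y + 3*z
tr(b^2 a^-1 b a b a b) = tr(b a b a b^3) tr(a) - tr(b a b a b^3 a) = x*y^3*z^2 - x^2*y^2*z - y^2*z^3 - x*y^3 - x*y*z^2 + x^2*z + 2*y^2*z + z^3 + 2*x*y - 3*z
use: tr(a b a b a b a b) = tr(a b a b) tr(a b a b) - tr(1)   [split at repeated a] = z^4 - 4*z^2 + 2
apply: tr(b a b a b a b^2 a) = tr(b) tr(a b a b a b a b) - tr(a b a b a b a) = y*z^4 - x*z^3 - 3*y*z^2 + 2*x*z + y
tr(b^2 a^-1 b a b a b a) = tr(b a b a b a b^2) tr(a) - tr(b a b a b a b^2 a) = x*y^2*z^3 - x^2*y*z^2 - y*z^4 - 2*x*y^2*z + x^2*y + 3*y*z^2 + x*z - y
use: tr(a b a^-1 b^2 a^-1 b a b) = tr(b^2 a^-1 b a b a b) tr(a) - tr(b^2 a^-1 b a b a b a) = x^2*y^3*z^2 - x^3*y^2*z - 2*x*y^2*z^3 - x^2*y^3 + y*z^4 + x^3*z + 4*x*y^2*z + x*z^3 + x^2*y - 3*y*z^2 - 4*x*z + y
tr(b^2 a^-1 b a b^-1 a b a^-1) = tr(a b a^-1 b^2 a^-1 b a) tr(b) - tr(a b a^-1 b^2 a^-1 b a b) = x^3*y^4*z - x^4*y^3 - x^2*y^5 - 3*x^2*y^3*z^2 + x^3*y^2*z + 2*x*y^4*z + 3*x*y^2*z^3 + x^4*y + 5*x^2*y^3 + x^2*y*z^2 - y^3*z^2 - y*z^4 - x^3*z - 8*x*y^2*z - x*z^3 - 5*x^2*y + 3*y*z^2 + 4*x*z + y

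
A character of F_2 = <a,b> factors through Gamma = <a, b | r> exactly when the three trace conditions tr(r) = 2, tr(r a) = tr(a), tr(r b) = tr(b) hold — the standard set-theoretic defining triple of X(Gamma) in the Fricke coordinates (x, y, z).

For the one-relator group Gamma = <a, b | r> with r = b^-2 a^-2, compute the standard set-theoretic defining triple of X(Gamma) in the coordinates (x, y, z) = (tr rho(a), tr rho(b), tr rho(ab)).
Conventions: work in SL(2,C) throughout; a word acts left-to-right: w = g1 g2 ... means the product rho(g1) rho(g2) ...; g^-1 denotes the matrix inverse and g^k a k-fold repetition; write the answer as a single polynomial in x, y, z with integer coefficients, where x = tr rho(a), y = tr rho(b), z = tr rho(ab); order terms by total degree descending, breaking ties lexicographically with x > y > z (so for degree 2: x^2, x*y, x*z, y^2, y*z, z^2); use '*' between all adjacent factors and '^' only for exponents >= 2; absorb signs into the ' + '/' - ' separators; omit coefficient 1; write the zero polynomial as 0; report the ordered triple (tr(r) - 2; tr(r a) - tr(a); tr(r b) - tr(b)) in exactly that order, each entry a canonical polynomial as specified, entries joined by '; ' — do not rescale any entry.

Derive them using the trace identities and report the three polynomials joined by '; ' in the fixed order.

so tr(b^-1) = tr(b) = y
reduce: tr(b^-1 a) = tr(a)*tr(b) - tr(a b) = x*y - z
tr(b^-1 a^-1) = tr(b^-1)*tr(a) - tr(b^-1 a) = z
reduce: tr(a^-1 b^-2) = tr(b^-1 a^-1)*tr(b) - tr(b^-1 a^-1 b) = y*z - x
reduce: tr(b^-2) = tr(b^-1)*tr(b) - tr(1) = y^2 - 2
tr(b^-2 a^-2) = tr(a^-1 b^-2)*tr(a) - tr(a^-1 b^-2 a) = x*y*z - x^2 - y^2 + 2
reduce: tr(b^-1 a^-2) = tr(b^-1 a^-1)*tr(a) - tr(b^-1) = x*z - y
assemble the triple (tr(r) - 2; tr(r a) - x; tr(r b) - y)

x*y*z - x^2 - y^2; y*z - 2*x; x*z - 2*y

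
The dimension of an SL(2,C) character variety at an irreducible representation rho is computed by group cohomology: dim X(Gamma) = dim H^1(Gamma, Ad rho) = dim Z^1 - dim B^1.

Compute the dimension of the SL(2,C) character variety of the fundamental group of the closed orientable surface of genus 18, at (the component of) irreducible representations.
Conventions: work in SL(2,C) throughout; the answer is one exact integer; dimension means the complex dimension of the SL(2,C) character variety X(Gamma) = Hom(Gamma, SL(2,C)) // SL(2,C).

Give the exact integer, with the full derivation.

102

pi_1 of the closed genus-18 surface has 36 generators bound by the single product-of-commutators relator.
Before the relator condition, cocycle space has dim 3*36 = 108.
d_2 is surjective at irreducible rho (its cokernel H^2 is dual to H^0 = 0), so dim Z^1 = 108 - 3 = 105.
dim B^1 = 3 (coboundaries, injective at irreducible rho).
Hence dim X = 105 - 3 = 102.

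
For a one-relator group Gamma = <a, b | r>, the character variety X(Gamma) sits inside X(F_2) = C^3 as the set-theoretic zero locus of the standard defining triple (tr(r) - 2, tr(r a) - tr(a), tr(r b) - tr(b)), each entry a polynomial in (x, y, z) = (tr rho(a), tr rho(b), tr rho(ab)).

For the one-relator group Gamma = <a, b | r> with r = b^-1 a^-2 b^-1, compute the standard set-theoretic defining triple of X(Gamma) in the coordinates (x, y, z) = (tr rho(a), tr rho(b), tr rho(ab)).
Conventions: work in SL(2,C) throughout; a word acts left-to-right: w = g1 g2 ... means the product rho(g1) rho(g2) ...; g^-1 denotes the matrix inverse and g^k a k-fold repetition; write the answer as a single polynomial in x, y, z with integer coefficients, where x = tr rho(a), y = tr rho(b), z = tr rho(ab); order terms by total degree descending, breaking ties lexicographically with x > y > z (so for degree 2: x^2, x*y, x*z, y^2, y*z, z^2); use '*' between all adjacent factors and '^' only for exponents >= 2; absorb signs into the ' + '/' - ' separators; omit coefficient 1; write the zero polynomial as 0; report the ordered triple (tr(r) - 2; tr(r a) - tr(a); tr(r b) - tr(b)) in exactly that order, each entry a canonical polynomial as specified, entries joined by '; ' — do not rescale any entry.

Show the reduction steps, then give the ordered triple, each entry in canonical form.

and tr(b^-1) = tr(b) = y
tr(b^-1 a) = tr(a)*tr(b) - tr(a b) = x*y - z
tr(a^-1 b^-1) = tr(b^-1)*tr(a) - tr(b^-1 a) = z
tr(b^-2 a^-1) = tr(a^-1 b^-1)*tr(b) - tr(a^-1) = y*z - x
and tr(b^-2) = tr(b^-1)*tr(b) - tr(1) = y^2 - 2
tr(b^-1 a^-2 b^-1) = tr(b^-2 a^-1)*tr(a) - tr(b^-2) = x*y*z - x^2 - y^2 + 2
and tr(a b a) = tr(a)*tr(b a) - tr(b) = x*z - y
tr(a b a b) = tr(a b)*tr(a b) - tr(1)   [split at repeated a] = z^2 - 2
tr(b^-1 a b a) = tr(a b a)*tr(b) - tr(a b a b) = x*y*z - y^2 - z^2 + 2
tr(a^-1 b^-1 a b) = tr(b^-1 a b)*tr(a) - tr(b^-1 a b a) = -x*y*z + x^2 + y^2 + z^2 - 2
tr(b^-1 a b^-1 a^-1) = tr(a^-1 b^-1 a)*tr(b) - tr(a^-1 b^-1 a b) = x*y*z - x^2 - z^2 + 2
tr(b^-1 a b^-1) = tr(a b^-1)*tr(b) - tr(a) = x*y^2 - y*z - x
and tr(b^-1 a^-2 b^-1 a) = tr(b^-1 a b^-1 a^-1)*tr(a) - tr(b^-1 a b^-1) = x^2*y*z - x^3 - x*y^2 - x*z^2 + y*z + 3*x
assemble the triple (tr(r) - 2; tr(r a) - x; tr(r b) - y)

x*y*z - x^2 - y^2; x^2*y*z - x^3 - x*y^2 - x*z^2 + y*z + 2*x; x*z - 2*y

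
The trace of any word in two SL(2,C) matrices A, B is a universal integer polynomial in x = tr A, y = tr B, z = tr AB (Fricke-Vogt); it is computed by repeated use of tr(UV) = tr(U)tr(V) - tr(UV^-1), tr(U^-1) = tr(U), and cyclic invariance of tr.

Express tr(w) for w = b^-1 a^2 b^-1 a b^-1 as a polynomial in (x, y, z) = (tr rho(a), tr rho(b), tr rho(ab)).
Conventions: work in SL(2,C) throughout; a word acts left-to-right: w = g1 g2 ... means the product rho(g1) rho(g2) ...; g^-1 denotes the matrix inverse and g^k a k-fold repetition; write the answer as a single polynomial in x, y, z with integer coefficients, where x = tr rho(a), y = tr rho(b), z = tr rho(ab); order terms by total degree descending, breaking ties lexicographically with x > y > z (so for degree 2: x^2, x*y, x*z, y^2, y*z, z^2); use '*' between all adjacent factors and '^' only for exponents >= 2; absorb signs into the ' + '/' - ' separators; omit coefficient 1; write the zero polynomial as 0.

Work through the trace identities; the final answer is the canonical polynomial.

x^3*y^3 - 2*x^2*y^2*z - x^3*y - x*y^3 + x*y*z^2 + x^2*z + y^2*z + x*y - z

reduce: tr(a^2) = tr(a)*tr(a) - tr(1) = x^2 - 2
tr(a^3) = tr(a)*tr(a^2) - tr(a) = x^3 - 3*x
tr(a b a) = tr(a)*tr(b a) - tr(b) = x*z - y
tr(a^3 b) = tr(a)*tr(a b a) - tr(a b) = x^2*z - x*y - z
tr(b^-1 a^3) = tr(a^3)*tr(b) - tr(a^3 b) = x^3*y - x^2*z - 2*x*y + z
tr(a b^-2 a^2) = tr(b^-1 a^3)*tr(b) - tr(b^-1 a^3 b) = x^3*y^2 - x^2*y*z - x^3 - 2*x*y^2 + y*z + 3*x
reduce: tr(b a b a) = tr(a b)*tr(a b) - tr(1) = z^2 - 2
tr(b a b) = tr(b)*tr(a b) - tr(a) = y*z - x
tr(a^2 b a b) = tr(a)*tr(b a b a) - tr(b a b) = x*z^2 - y*z - x
so tr(a^2 b a b^-1) = tr(a^2 b a)*tr(b) - tr(a^2 b a b) = x^2*y*z - x*y^2 - x*z^2 + x
tr(a b^-2 a^2 b) = tr(a^2 b a b^-1)*tr(b) - tr(a^2 b a) = x^2*y^2*z - x*y^3 - x*y*z^2 - x^2*z + 2*x*y + z
reduce: tr(b^-1 a^2 b^-1 a b^-1) = tr(a b^-2 a^2)*tr(b) - tr(a b^-2 a^2 b) = x^3*y^3 - 2*x^2*y^2*z - x^3*y - x*y^3 + x*y*z^2 + x^2*z + y^2*z + x*y - z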